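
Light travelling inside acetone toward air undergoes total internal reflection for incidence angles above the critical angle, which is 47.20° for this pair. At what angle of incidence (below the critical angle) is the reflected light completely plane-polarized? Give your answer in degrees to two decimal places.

n₂/n₁ = sin θ_c = sin 47.20° = 0.7337.
tan θ_B equals the same ratio, so θ_B = arctan(0.7337) = 36.27°.

θ_B ≈ 36.27°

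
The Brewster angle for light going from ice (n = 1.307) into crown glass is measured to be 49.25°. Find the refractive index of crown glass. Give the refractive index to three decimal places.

n ≈ 1.517

At the Brewster angle, tan θ_B = n₂/n₁ with n₁ on the incident side (ice) and n₂ on the transmitted side (crown glass).
n₂ = n₁ tan θ_B = 1.307 × tan 49.25° = 1.517.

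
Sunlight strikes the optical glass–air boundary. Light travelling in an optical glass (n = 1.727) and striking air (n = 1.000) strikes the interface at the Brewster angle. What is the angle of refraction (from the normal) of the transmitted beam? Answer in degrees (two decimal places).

θ_t ≈ 59.93°

First find Brewster's angle: tan θ_B = 1.000/1.727 = 0.5790, giving θ_B = 30.07°.
Since θ_B + θ_t = 90° at Brewster incidence, θ_t = 90° − 30.07° = 59.93°.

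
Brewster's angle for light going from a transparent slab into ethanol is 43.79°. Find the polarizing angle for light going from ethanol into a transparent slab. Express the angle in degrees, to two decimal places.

tan θ_B' = n₁/n₂ = 1/tan θ_B, so θ_B' = 90° − θ_B.
θ_B' = 90° − 43.79° = 46.21°.

θ_B' ≈ 46.21°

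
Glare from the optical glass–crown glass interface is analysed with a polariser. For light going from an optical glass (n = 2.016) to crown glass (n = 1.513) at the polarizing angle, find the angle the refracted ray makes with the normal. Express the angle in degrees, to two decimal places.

θ_t ≈ 53.11°

First find Brewster's angle: tan θ_B = 1.513/2.016 = 0.7505, giving θ_B = 36.89°.
The refracted ray is perpendicular to the reflected ray, so θ_t = 90° − θ_B = 53.11°.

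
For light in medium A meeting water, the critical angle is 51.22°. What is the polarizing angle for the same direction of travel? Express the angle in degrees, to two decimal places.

sin θ_c = n₂/n₁, so n₂/n₁ = sin 51.22° = 0.7796.
Brewster: tan θ_B = n₂/n₁ = 0.7796.
θ_B = arctan(0.7796) = 37.94°.

θ_B ≈ 37.94°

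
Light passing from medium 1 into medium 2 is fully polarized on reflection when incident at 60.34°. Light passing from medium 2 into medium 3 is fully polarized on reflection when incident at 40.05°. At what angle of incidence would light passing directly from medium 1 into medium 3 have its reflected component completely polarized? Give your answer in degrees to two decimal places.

θ_B ≈ 55.88°

n₂/n₁ = tan 60.34° = 1.7560 and n₃/n₂ = tan 40.05° = 0.8406.
n₃/n₁ = 1.4761. Then tan θ_B(1→3) = n₃/n₁, so θ_B(1→3) = arctan(1.4761) = 55.88°.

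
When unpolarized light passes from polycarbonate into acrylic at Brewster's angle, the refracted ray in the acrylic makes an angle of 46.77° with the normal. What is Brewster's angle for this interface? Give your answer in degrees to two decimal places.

θ_B ≈ 43.23°

At Brewster's angle the reflected and refracted rays are perpendicular, so θ_B + θ_t = 90°.
θ_B = 90° − 46.77° = 43.23°.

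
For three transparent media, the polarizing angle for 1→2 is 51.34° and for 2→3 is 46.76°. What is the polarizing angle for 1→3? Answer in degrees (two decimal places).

n₂/n₁ = tan 51.34° = 1.2500 and n₃/n₂ = tan 46.76° = 1.0634.
n₃/n₁ = 1.3292. Then tan θ_B(1→3) = n₃/n₁, so θ_B(1→3) = arctan(1.3292) = 53.05°.

θ_B ≈ 53.05°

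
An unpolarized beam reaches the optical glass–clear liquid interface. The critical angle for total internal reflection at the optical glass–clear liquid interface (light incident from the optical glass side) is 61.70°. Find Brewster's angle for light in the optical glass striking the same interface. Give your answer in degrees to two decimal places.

θ_B ≈ 41.36°

n₂/n₁ = sin θ_c = sin 61.70° = 0.8805.
tan θ_B equals the same ratio, so θ_B = arctan(0.8805) = 41.36°.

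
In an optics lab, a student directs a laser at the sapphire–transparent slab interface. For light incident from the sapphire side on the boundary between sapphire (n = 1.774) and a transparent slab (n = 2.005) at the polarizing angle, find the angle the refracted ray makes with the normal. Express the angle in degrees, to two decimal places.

tan θ_B = n₂/n₁ = 2.005/1.774 = 1.1302, so θ_B = 48.50°.
At Brewster's angle the reflected and refracted rays are perpendicular, so θ_t = 90° − θ_B = 90° − 48.50° = 41.50°.

θ_t ≈ 41.50°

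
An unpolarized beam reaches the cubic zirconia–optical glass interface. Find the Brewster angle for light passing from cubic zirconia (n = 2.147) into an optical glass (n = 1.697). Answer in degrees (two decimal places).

tan θ_B = n₂/n₁ = 1.697/2.147 = 0.7904.
So θ_B = arctan 0.7904 = 38.32°.

θ_B ≈ 38.32°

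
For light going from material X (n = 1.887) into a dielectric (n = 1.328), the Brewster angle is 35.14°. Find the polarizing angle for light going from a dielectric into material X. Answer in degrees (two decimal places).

The two Brewster angles are complementary: θ_B' = 90° − θ_B = 90° − 35.14° = 54.86°.

θ_B' ≈ 54.86°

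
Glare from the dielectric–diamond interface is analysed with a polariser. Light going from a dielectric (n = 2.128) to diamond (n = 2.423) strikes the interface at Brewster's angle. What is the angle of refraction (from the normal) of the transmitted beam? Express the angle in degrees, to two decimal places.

θ_t ≈ 41.29°

θ_B = arctan(n₂/n₁) = arctan(2.423/2.128) = 48.71°.
The refracted ray is perpendicular to the reflected ray, so θ_t = 90° − θ_B = 41.29°.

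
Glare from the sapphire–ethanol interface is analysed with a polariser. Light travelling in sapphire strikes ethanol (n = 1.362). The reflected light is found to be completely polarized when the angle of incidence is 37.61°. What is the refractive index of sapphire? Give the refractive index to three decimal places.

n ≈ 1.768

Brewster's law: tan θ_B = n₂/n₁ (light incident in sapphire, refracted into ethanol).
n₁ = n₂ / tan θ_B = 1.362 / tan 37.61° = 1.768.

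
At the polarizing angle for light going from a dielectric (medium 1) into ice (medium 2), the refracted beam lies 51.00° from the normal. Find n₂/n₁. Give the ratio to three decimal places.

θ_B + θ_t = 90°, so θ_B = 90° − 51.00° = 39.00°.
tan θ_B = n₂/n₁, so n₂/n₁ = tan 39.00° = 0.810.

n₂/n₁ ≈ 0.810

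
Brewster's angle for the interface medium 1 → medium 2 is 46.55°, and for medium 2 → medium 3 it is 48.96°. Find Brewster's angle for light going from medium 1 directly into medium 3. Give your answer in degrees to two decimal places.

tan θ_B(1→2) = n₂/n₁ = tan 46.55° = 1.0556.
tan θ_B(2→3) = n₃/n₂ = tan 48.96° = 1.1487.
So n₃/n₁ = (n₂/n₁)(n₃/n₂) = 1.0556 × 1.1487 = 1.2126.
θ_B(1→3) = arctan(1.2126) = 50.49°.

θ_B ≈ 50.49°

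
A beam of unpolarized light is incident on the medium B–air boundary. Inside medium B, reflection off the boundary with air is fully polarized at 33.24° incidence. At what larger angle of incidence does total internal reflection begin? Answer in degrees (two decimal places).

θ_c ≈ 40.95°

tan θ_B = n₂/n₁ = tan 33.24° = 0.6554.
Total internal reflection: sin θ_c = n₂/n₁ = 0.6554.
θ_c = arcsin(0.6554) = 40.95°.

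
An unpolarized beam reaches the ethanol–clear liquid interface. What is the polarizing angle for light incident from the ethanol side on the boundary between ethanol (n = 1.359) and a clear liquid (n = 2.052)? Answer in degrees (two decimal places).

Brewster's condition: tan θ_B = n₂/n₁ = 2.052/1.359 = 1.5099.
So θ_B = arctan 1.5099 = 56.48°.

θ_B ≈ 56.48°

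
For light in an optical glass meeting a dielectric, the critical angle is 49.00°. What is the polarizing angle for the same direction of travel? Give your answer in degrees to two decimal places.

θ_B ≈ 37.04°

At the critical angle sin θ_c = n₂/n₁, giving n₂/n₁ = sin 49.00° = 0.7547.
Then tan θ_B = n₂/n₁ = 0.7547, so θ_B = arctan 0.7547 = 37.04°.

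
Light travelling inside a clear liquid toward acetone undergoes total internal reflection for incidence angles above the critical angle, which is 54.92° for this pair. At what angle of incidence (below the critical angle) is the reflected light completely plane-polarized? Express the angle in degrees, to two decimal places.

sin θ_c = n₂/n₁, so n₂/n₁ = sin 54.92° = 0.8184.
Brewster: tan θ_B = n₂/n₁ = 0.8184.
θ_B = arctan(0.8184) = 39.30°.

θ_B ≈ 39.30°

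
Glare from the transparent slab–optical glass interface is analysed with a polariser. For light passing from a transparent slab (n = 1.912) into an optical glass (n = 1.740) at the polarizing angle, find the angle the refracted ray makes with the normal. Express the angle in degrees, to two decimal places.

θ_t ≈ 47.70°

tan θ_B = n₂/n₁ = 1.740/1.912 = 0.9100, so θ_B = 42.30°.
Since θ_B + θ_t = 90° at Brewster incidence, θ_t = 90° − 42.30° = 47.70°.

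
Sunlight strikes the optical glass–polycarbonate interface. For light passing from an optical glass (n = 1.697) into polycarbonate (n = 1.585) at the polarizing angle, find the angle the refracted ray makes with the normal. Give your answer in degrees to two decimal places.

tan θ_B = n₂/n₁ = 1.585/1.697 = 0.9340, so θ_B = 43.05°.
Since θ_B + θ_t = 90° at Brewster incidence, θ_t = 90° − 43.05° = 46.95°.

θ_t ≈ 46.95°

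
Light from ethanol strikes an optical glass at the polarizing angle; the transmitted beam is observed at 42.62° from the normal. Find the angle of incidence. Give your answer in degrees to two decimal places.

θ_B ≈ 47.38°

Since the reflected and refracted rays are at right angles at the polarizing angle, θ_B + θ_t = 90°.
So θ_B = 90° − θ_t = 90° − 42.62° = 47.38°.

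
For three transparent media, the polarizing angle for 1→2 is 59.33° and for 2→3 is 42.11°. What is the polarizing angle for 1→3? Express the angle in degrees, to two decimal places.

n₂/n₁ = tan 59.33° = 1.6862 and n₃/n₂ = tan 42.11° = 0.9039.
n₃/n₁ = 1.5241. Then tan θ_B(1→3) = n₃/n₁, so θ_B(1→3) = arctan(1.5241) = 56.73°.

θ_B ≈ 56.73°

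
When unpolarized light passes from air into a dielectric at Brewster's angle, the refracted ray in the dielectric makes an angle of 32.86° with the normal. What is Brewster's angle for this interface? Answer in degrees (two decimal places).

θ_B ≈ 57.14°

Brewster's condition makes the reflected and refracted beams perpendicular: θ_B + θ_t = 90°.
So θ_B = 90° − θ_t = 90° − 32.86° = 57.14°.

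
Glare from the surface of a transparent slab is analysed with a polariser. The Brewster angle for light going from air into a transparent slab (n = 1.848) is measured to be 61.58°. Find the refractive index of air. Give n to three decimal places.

At the Brewster angle, tan θ_B = n₂/n₁ with n₁ on the incident side (air) and n₂ on the transmitted side (a transparent slab).
n₁ = n₂ / tan θ_B = 1.848 / tan 61.58° = 1.000.

n ≈ 1.000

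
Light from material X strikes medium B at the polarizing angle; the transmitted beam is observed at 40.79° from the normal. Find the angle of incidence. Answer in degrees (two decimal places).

θ_B ≈ 49.21°

Brewster's condition makes the reflected and refracted beams perpendicular: θ_B + θ_t = 90°.
So θ_B = 90° − θ_t = 90° − 40.79° = 49.21°.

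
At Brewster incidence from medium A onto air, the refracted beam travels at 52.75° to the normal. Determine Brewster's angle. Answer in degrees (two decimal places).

Since the reflected and refracted rays are at right angles at the polarizing angle, θ_B + θ_t = 90°.
θ_B = 90° − 52.75° = 37.25°.

θ_B ≈ 37.25°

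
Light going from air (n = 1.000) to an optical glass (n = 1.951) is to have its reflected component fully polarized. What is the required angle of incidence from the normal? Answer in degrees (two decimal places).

θ_B ≈ 62.86°

Brewster's condition: tan θ_B = n₂/n₁ = 1.951/1.000 = 1.9510.
So θ_B = arctan 1.9510 = 62.86°.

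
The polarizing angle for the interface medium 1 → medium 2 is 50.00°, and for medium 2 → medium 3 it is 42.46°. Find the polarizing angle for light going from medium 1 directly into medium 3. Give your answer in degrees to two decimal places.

Each Brewster angle gives a ratio: n₂/n₁ = tan 50.00° = 1.1918, n₃/n₂ = tan 42.46° = 0.9150.
Multiplying, n₃/n₁ = 1.1918 × 0.9150 = 1.0905, and θ_B(1→3) = arctan 1.0905 = 47.48°.

θ_B ≈ 47.48°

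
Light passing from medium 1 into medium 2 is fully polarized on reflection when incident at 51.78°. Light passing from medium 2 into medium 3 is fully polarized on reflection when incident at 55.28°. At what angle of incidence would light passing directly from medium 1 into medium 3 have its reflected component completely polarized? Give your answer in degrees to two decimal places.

tan θ_B(1→2) = n₂/n₁ = tan 51.78° = 1.2699.
tan θ_B(2→3) = n₃/n₂ = tan 55.28° = 1.4431.
So n₃/n₁ = (n₂/n₁)(n₃/n₂) = 1.2699 × 1.4431 = 1.8325.
θ_B(1→3) = arctan(1.8325) = 61.38°.

θ_B ≈ 61.38°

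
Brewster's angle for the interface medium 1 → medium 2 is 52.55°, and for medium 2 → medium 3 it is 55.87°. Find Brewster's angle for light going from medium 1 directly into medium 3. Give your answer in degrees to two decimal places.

θ_B ≈ 62.56°

tan θ_B(1→2) = n₂/n₁ = tan 52.55° = 1.3056.
tan θ_B(2→3) = n₃/n₂ = tan 55.87° = 1.4753.
So n₃/n₁ = (n₂/n₁)(n₃/n₂) = 1.3056 × 1.4753 = 1.9262.
θ_B(1→3) = arctan(1.9262) = 62.56°.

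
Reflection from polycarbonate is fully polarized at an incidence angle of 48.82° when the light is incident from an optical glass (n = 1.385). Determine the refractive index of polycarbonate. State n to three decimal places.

n ≈ 1.583

At Brewster's angle, tan θ_B = n₂/n₁ with n₁ on the incident side (an optical glass) and n₂ on the transmitted side (polycarbonate).
n₂ = n₁ tan θ_B = 1.385 × tan 48.82° = 1.583.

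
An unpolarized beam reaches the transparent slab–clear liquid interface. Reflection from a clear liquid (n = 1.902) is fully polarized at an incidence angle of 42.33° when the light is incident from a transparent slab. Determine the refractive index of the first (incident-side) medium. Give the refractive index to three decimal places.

n ≈ 2.088

Full polarization of the reflected beam means tan θ_B = n₂/n₁, where n₁ is the incident medium (a transparent slab).
n₁ = n₂ / tan θ_B = 1.902 / tan 42.33° = 2.088.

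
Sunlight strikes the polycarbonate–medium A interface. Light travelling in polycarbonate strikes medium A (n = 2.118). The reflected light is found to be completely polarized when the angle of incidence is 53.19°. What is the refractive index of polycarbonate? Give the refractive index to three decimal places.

Full polarization of the reflected beam means tan θ_B = n₂/n₁, where n₁ is the incident medium (polycarbonate).
n₁ = n₂ / tan θ_B = 2.118 / tan 53.19° = 1.585.

n ≈ 1.585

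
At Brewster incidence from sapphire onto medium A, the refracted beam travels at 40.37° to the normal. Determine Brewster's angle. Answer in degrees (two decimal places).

θ_B ≈ 49.63°

Brewster's condition makes the reflected and refracted beams perpendicular: θ_B + θ_t = 90°.
θ_B = 90° − 40.37° = 49.63°.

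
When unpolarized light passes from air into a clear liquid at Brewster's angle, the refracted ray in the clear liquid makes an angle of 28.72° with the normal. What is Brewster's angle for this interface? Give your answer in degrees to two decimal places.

Brewster's condition makes the reflected and refracted beams perpendicular: θ_B + θ_t = 90°.
θ_B = 90° − 28.72° = 61.28°.

θ_B ≈ 61.28°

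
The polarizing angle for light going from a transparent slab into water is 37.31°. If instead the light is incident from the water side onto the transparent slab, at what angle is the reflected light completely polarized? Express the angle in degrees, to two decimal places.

Reversing the direction swaps n₁ and n₂, so tan θ_B' = 1/tan θ_B and θ_B' = 90° − θ_B.
Hence θ_B' = 90° − 37.31° = 52.69°.

θ_B' ≈ 52.69°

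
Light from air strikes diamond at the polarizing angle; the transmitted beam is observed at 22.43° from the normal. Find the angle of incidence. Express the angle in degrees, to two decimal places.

Since the reflected and refracted rays are at right angles at the polarizing angle, θ_B + θ_t = 90°.
So θ_B = 90° − θ_t = 90° − 22.43° = 67.57°.

θ_B ≈ 67.57°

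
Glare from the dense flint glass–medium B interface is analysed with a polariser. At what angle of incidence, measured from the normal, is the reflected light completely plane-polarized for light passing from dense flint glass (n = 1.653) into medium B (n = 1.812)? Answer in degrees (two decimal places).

θ_B ≈ 47.63°

The reflected p-component vanishes when tan θ_B = n₂/n₁.
tan θ_B = n₂/n₁ = 1.812/1.653 = 1.0962.
θ_B = arctan(1.0962) = 47.63°.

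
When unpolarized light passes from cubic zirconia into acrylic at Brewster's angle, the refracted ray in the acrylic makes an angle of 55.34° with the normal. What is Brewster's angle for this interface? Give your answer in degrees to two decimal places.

θ_B ≈ 34.66°

Brewster's condition makes the reflected and refracted beams perpendicular: θ_B + θ_t = 90°.
So θ_B = 90° − θ_t = 90° − 55.34° = 34.66°.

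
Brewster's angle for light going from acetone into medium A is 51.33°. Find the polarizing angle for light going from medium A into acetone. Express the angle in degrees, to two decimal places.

tan θ_B' = n₁/n₂ = 1/tan θ_B, so θ_B' = 90° − θ_B.
θ_B' = 90° − 51.33° = 38.67°.

θ_B' ≈ 38.67°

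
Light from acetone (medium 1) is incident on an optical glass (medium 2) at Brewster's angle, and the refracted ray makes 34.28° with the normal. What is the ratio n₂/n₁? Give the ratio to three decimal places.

θ_B + θ_t = 90°, so θ_B = 90° − 34.28° = 55.72°.
Then n₂/n₁ = tan θ_B = tan 55.72° = 1.467.

n₂/n₁ ≈ 1.467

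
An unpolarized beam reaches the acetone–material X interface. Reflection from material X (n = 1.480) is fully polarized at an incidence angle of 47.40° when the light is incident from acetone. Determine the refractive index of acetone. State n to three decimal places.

n ≈ 1.361

Brewster's law: tan θ_B = n₂/n₁ (light incident in acetone, refracted into material X).
n₁ = n₂ / tan θ_B = 1.480 / tan 47.40° = 1.361.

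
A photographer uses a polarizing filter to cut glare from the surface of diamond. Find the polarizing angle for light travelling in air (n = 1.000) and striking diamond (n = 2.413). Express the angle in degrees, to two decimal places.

At Brewster's angle the reflected and refracted rays are perpendicular, which with Snell's law gives tan θ_B = n₂/n₁.
Here n₂/n₁ = 2.413/1.000 = 2.4130, and Brewster's law gives tan θ_B = n₂/n₁.
θ_B = arctan(2.4130) = 67.49°.

θ_B ≈ 67.49°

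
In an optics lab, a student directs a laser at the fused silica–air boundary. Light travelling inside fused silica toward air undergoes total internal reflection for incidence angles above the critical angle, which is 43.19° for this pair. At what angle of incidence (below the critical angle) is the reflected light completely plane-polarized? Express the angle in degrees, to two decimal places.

sin θ_c = n₂/n₁, so n₂/n₁ = sin 43.19° = 0.6844.
Brewster: tan θ_B = n₂/n₁ = 0.6844.
θ_B = arctan(0.6844) = 34.39°.

θ_B ≈ 34.39°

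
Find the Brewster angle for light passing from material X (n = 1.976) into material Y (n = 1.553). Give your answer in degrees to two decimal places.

Here n₂/n₁ = 1.553/1.976 = 0.7859, and Brewster's law gives tan θ_B = n₂/n₁.
So θ_B = arctan 0.7859 = 38.16°.

θ_B ≈ 38.16°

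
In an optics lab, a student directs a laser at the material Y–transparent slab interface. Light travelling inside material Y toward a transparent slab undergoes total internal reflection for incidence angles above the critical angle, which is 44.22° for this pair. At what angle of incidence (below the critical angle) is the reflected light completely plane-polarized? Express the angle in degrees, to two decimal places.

n₂/n₁ = sin θ_c = sin 44.22° = 0.6974.
tan θ_B equals the same ratio, so θ_B = arctan(0.6974) = 34.89°.

θ_B ≈ 34.89°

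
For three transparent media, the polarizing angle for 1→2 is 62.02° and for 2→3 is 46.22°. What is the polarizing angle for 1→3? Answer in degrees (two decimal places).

Each Brewster angle gives a ratio: n₂/n₁ = tan 62.02° = 1.8823, n₃/n₂ = tan 46.22° = 1.0435.
Multiplying, n₃/n₁ = 1.8823 × 1.0435 = 1.9642, and θ_B(1→3) = arctan 1.9642 = 63.02°.

θ_B ≈ 63.02°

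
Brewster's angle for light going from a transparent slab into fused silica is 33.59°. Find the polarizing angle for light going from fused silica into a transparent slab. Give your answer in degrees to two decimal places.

θ_B' ≈ 56.41°

Reversing the direction swaps n₁ and n₂, so tan θ_B' = 1/tan θ_B and θ_B' = 90° − θ_B.
Hence θ_B' = 90° − 33.59° = 56.41°.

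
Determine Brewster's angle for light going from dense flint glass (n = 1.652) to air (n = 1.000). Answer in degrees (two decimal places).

tan θ_B = n₂/n₁ = 1.000/1.652 = 0.6053. Taking the arctangent, θ_B = 31.19°.

θ_B ≈ 31.19°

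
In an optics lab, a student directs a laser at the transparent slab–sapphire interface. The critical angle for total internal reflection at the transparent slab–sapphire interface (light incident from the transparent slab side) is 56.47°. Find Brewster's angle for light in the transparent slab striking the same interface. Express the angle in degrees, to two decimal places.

sin θ_c = n₂/n₁, so n₂/n₁ = sin 56.47° = 0.8336.
Brewster: tan θ_B = n₂/n₁ = 0.8336.
θ_B = arctan(0.8336) = 39.81°.

θ_B ≈ 39.81°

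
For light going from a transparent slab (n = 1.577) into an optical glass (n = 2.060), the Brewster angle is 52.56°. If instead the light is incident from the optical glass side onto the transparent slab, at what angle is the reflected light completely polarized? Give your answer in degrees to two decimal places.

θ_B' ≈ 37.44°

tan θ_B' = n₁/n₂ = 1/tan θ_B, so θ_B' = 90° − θ_B.
θ_B' = 90° − 52.56° = 37.44°.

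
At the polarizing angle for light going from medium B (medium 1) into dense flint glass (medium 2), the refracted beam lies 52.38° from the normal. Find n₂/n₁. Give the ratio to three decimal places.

n₂/n₁ ≈ 0.771

θ_B + θ_t = 90°, so θ_B = 90° − 52.38° = 37.62°.
tan θ_B = n₂/n₁, so n₂/n₁ = tan 37.62° = 0.771.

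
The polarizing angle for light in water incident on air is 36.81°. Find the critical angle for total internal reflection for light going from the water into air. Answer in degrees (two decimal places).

n₂/n₁ = tan 36.81° = 0.7484; the critical angle satisfies sin θ_c = n₂/n₁.
θ_c = arcsin(0.7484) = 48.45°.

θ_c ≈ 48.45°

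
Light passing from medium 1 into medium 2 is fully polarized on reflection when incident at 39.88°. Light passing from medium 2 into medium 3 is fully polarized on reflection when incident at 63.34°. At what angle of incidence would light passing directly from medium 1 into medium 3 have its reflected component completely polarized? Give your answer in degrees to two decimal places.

θ_B ≈ 59.00°

n₂/n₁ = tan 39.88° = 0.8355 and n₃/n₂ = tan 63.34° = 1.9917.
Multiplying, n₃/n₁ = 0.8355 × 1.9917 = 1.6642, and θ_B(1→3) = arctan 1.6642 = 59.00°.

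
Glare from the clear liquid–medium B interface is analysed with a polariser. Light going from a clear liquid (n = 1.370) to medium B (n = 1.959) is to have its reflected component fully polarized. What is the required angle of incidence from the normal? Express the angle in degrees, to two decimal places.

θ_B ≈ 55.03°

Here n₂/n₁ = 1.959/1.370 = 1.4299, and Brewster's law gives tan θ_B = n₂/n₁.
θ_B = arctan(1.4299) = 55.03°.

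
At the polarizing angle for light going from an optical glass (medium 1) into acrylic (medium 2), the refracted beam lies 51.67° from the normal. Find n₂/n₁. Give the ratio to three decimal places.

At Brewster incidence θ_B = 90° − θ_t = 90° − 51.67° = 38.33°.
Then n₂/n₁ = tan θ_B = tan 38.33° = 0.791.

n₂/n₁ ≈ 0.791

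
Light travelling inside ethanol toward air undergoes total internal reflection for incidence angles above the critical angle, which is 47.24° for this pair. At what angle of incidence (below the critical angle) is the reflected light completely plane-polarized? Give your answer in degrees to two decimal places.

n₂/n₁ = sin θ_c = sin 47.24° = 0.7342.
tan θ_B equals the same ratio, so θ_B = arctan(0.7342) = 36.29°.

θ_B ≈ 36.29°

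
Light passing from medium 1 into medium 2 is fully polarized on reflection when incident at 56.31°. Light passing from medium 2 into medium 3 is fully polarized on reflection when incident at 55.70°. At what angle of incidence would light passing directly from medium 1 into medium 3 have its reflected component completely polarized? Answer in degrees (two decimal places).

n₂/n₁ = tan 56.31° = 1.5000 and n₃/n₂ = tan 55.70° = 1.4659.
So n₃/n₁ = (n₂/n₁)(n₃/n₂) = 1.5000 × 1.4659 = 2.1989.
θ_B(1→3) = arctan(2.1989) = 65.55°.

θ_B ≈ 65.55°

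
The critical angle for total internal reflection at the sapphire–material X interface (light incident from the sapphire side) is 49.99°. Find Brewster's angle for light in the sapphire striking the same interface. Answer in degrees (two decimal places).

θ_B ≈ 37.45°

sin θ_c = n₂/n₁, so n₂/n₁ = sin 49.99° = 0.7659.
Brewster: tan θ_B = n₂/n₁ = 0.7659.
θ_B = arctan(0.7659) = 37.45°.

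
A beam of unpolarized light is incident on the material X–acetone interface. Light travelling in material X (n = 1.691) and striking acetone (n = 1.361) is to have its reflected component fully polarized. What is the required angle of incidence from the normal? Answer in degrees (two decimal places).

At Brewster's angle the reflected and refracted rays are perpendicular, which with Snell's law gives tan θ_B = n₂/n₁.
Brewster's condition: tan θ_B = n₂/n₁ = 1.361/1.691 = 0.8048.
θ_B = arctan(0.8048) = 38.83°.

θ_B ≈ 38.83°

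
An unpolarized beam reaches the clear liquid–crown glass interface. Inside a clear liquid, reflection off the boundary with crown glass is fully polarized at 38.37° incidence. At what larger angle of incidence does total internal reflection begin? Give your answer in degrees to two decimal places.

From Brewster, n₂/n₁ = tan θ_B = tan 38.37° = 0.7917.
Then sin θ_c = n₂/n₁ = 0.7917, so θ_c = arcsin 0.7917 = 52.35°.

θ_c ≈ 52.35°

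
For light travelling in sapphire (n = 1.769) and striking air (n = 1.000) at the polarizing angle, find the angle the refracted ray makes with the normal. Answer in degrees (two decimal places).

θ_t ≈ 60.52°

θ_B = arctan(n₂/n₁) = arctan(1.000/1.769) = 29.48°.
Since θ_B + θ_t = 90° at Brewster incidence, θ_t = 90° − 29.48° = 60.52°.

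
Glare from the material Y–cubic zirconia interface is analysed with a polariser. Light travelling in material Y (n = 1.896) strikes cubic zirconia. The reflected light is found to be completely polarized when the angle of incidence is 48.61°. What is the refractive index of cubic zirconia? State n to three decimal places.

Full polarization of the reflected beam means tan θ_B = n₂/n₁, where n₁ is the incident medium (material Y).
n₂ = n₁ tan θ_B = 1.896 × tan 48.61° = 2.151.

n ≈ 2.151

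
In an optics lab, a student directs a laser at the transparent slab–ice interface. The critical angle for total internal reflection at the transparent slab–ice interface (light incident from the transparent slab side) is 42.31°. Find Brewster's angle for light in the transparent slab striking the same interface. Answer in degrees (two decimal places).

θ_B ≈ 33.95°

At the critical angle sin θ_c = n₂/n₁, giving n₂/n₁ = sin 42.31° = 0.6731.
Then tan θ_B = n₂/n₁ = 0.6731, so θ_B = arctan 0.6731 = 33.95°.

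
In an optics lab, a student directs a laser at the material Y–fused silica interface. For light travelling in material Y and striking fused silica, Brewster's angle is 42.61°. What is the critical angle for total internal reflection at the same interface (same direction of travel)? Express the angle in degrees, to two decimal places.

θ_c ≈ 66.91°

n₂/n₁ = tan 42.61° = 0.9199; the critical angle satisfies sin θ_c = n₂/n₁.
θ_c = arcsin(0.9199) = 66.91°.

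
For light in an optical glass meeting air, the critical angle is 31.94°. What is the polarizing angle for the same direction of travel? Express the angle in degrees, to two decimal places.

At the critical angle sin θ_c = n₂/n₁, giving n₂/n₁ = sin 31.94° = 0.5290.
Then tan θ_B = n₂/n₁ = 0.5290, so θ_B = arctan 0.5290 = 27.88°.

θ_B ≈ 27.88°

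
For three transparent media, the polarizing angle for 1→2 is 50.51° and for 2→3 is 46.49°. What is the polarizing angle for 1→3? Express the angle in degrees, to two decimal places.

θ_B ≈ 51.97°

n₂/n₁ = tan 50.51° = 1.2135 and n₃/n₂ = tan 46.49° = 1.0534.
So n₃/n₁ = (n₂/n₁)(n₃/n₂) = 1.2135 × 1.0534 = 1.2783.
θ_B(1→3) = arctan(1.2783) = 51.97°.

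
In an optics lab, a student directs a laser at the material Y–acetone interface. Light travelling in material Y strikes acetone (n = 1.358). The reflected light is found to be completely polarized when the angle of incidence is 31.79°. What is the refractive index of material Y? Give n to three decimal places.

Full polarization of the reflected beam means tan θ_B = n₂/n₁, where n₁ is the incident medium (material Y).
n₁ = n₂ / tan θ_B = 1.358 / tan 31.79° = 2.191.

n ≈ 2.191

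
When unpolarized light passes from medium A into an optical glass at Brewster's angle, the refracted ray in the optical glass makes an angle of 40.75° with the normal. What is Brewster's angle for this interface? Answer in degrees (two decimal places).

θ_B ≈ 49.25°

Brewster's condition makes the reflected and refracted beams perpendicular: θ_B + θ_t = 90°.
So θ_B = 90° − θ_t = 90° − 40.75° = 49.25°.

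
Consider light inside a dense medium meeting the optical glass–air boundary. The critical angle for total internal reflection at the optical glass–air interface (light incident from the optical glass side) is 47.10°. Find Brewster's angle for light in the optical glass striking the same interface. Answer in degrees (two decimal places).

At the critical angle sin θ_c = n₂/n₁, giving n₂/n₁ = sin 47.10° = 0.7325.
Then tan θ_B = n₂/n₁ = 0.7325, so θ_B = arctan 0.7325 = 36.22°.

θ_B ≈ 36.22°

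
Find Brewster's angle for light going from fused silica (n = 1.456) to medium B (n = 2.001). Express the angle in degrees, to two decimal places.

At Brewster's angle the reflected and refracted rays are perpendicular, which with Snell's law gives tan θ_B = n₂/n₁.
tan θ_B = n₂/n₁ = 2.001/1.456 = 1.3743.
So θ_B = arctan 1.3743 = 53.96°.

θ_B ≈ 53.96°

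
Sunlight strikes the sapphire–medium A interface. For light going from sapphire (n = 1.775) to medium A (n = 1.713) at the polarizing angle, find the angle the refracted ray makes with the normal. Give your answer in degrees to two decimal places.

θ_t ≈ 46.02°

First find Brewster's angle: tan θ_B = 1.713/1.775 = 0.9651, giving θ_B = 43.98°.
Since θ_B + θ_t = 90° at Brewster incidence, θ_t = 90° − 43.98° = 46.02°.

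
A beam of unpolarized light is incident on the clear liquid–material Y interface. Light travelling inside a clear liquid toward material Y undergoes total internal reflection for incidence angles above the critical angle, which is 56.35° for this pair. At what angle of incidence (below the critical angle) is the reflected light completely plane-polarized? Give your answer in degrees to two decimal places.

At the critical angle sin θ_c = n₂/n₁, giving n₂/n₁ = sin 56.35° = 0.8324.
Then tan θ_B = n₂/n₁ = 0.8324, so θ_B = arctan 0.8324 = 39.78°.

θ_B ≈ 39.78°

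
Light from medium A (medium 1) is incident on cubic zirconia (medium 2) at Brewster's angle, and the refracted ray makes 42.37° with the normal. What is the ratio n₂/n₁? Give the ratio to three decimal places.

θ_B + θ_t = 90°, so θ_B = 90° − 42.37° = 47.63°.
tan θ_B = n₂/n₁, so n₂/n₁ = tan 47.63° = 1.096.

n₂/n₁ ≈ 1.096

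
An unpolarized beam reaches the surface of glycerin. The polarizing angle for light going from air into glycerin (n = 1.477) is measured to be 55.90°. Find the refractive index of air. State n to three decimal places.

At the polarizing angle, tan θ_B = n₂/n₁ with n₁ on the incident side (air) and n₂ on the transmitted side (glycerin).
n₁ = n₂ / tan θ_B = 1.477 / tan 55.90° = 1.000.

n ≈ 1.000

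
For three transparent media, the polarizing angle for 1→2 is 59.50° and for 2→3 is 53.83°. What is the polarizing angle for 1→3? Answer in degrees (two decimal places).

θ_B ≈ 66.70°

Each Brewster angle gives a ratio: n₂/n₁ = tan 59.50° = 1.6977, n₃/n₂ = tan 53.83° = 1.3678.
Multiplying, n₃/n₁ = 1.6977 × 1.3678 = 2.3221, and θ_B(1→3) = arctan 2.3221 = 66.70°.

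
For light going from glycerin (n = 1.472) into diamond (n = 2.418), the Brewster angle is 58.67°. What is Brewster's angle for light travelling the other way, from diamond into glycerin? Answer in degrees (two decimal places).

θ_B' ≈ 31.33°

The two Brewster angles are complementary: θ_B' = 90° − θ_B = 90° − 58.67° = 31.33°.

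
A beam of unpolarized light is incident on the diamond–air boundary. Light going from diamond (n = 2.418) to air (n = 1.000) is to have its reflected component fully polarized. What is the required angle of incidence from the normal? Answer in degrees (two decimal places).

θ_B ≈ 22.47°

Here n₂/n₁ = 1.000/2.418 = 0.4136, and Brewster's law gives tan θ_B = n₂/n₁.
θ_B = arctan(0.4136) = 22.47°.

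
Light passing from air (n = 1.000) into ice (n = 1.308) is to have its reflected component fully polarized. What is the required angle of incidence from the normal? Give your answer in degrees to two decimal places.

θ_B ≈ 52.60°

Brewster's condition: tan θ_B = n₂/n₁ = 1.308/1.000 = 1.3080.
So θ_B = arctan 1.3080 = 52.60°.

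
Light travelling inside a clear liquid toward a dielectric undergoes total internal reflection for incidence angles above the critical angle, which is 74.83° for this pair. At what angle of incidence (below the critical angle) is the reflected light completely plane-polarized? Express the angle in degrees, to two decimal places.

n₂/n₁ = sin θ_c = sin 74.83° = 0.9652.
tan θ_B equals the same ratio, so θ_B = arctan(0.9652) = 43.98°.

θ_B ≈ 43.98°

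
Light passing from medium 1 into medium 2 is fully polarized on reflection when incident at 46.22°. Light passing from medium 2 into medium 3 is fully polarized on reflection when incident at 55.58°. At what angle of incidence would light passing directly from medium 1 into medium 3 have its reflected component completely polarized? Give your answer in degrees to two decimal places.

θ_B ≈ 56.71°

n₂/n₁ = tan 46.22° = 1.0435 and n₃/n₂ = tan 55.58° = 1.4594.
Multiplying, n₃/n₁ = 1.0435 × 1.4594 = 1.5229, and θ_B(1→3) = arctan 1.5229 = 56.71°.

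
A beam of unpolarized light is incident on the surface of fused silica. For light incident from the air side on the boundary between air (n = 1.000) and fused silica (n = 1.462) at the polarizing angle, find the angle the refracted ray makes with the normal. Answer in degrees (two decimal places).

θ_t ≈ 34.37°

θ_B = arctan(n₂/n₁) = arctan(1.462/1.000) = 55.63°.
The refracted ray is perpendicular to the reflected ray, so θ_t = 90° − θ_B = 34.37°.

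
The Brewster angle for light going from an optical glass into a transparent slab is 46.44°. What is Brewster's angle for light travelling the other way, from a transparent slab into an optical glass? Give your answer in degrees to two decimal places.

θ_B' ≈ 43.56°

The two Brewster angles are complementary: θ_B' = 90° − θ_B = 90° − 46.44° = 43.56°.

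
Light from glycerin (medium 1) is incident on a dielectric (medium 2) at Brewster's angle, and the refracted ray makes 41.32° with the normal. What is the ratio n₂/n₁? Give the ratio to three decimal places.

n₂/n₁ ≈ 1.137

At Brewster incidence θ_B = 90° − θ_t = 90° − 41.32° = 48.68°.
Then n₂/n₁ = tan θ_B = tan 48.68° = 1.137.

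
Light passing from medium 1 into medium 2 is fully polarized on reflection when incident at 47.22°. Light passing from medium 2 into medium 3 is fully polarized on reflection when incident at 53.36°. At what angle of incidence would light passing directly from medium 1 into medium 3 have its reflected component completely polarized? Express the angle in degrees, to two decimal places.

θ_B ≈ 55.46°

n₂/n₁ = tan 47.22° = 1.0807 and n₃/n₂ = tan 53.36° = 1.3445.
So n₃/n₁ = (n₂/n₁)(n₃/n₂) = 1.0807 × 1.3445 = 1.4530.
θ_B(1→3) = arctan(1.4530) = 55.46°.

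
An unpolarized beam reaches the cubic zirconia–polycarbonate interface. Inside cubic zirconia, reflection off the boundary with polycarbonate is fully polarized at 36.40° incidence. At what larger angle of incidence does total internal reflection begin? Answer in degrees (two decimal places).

θ_c ≈ 47.50°

tan θ_B = n₂/n₁ = tan 36.40° = 0.7373.
Total internal reflection: sin θ_c = n₂/n₁ = 0.7373.
θ_c = arcsin(0.7373) = 47.50°.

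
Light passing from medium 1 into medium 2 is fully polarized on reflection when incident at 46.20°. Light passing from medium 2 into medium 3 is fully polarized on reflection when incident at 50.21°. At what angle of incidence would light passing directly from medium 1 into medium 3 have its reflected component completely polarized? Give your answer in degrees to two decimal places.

θ_B ≈ 51.39°

Each Brewster angle gives a ratio: n₂/n₁ = tan 46.20° = 1.0428, n₃/n₂ = tan 50.21° = 1.2007.
So n₃/n₁ = (n₂/n₁)(n₃/n₂) = 1.0428 × 1.2007 = 1.2520.
θ_B(1→3) = arctan(1.2520) = 51.39°.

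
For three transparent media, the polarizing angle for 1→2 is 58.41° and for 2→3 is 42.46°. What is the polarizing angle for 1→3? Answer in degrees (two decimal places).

θ_B ≈ 56.10°

tan θ_B(1→2) = n₂/n₁ = tan 58.41° = 1.6261.
tan θ_B(2→3) = n₃/n₂ = tan 42.46° = 0.9150.
n₃/n₁ = 1.4880. Then tan θ_B(1→3) = n₃/n₁, so θ_B(1→3) = arctan(1.4880) = 56.10°.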